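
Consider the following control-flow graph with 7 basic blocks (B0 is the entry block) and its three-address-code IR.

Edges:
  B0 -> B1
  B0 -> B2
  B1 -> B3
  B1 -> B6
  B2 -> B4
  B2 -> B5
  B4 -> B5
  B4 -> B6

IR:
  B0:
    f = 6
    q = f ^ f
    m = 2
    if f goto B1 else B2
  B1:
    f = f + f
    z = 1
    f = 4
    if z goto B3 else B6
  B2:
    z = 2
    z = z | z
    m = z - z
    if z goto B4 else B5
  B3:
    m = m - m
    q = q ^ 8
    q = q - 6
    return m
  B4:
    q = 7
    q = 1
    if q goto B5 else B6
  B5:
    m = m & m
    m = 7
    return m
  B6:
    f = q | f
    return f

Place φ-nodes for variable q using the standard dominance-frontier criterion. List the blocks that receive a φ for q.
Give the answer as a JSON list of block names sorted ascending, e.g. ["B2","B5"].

Answer: ["B5", "B6"]

Analysis:
idom tree: B1←B0 B2←B0 B3←B1 B4←B2 B5←B2 B6←B0
Dom∩ at merges:
  B5: preds {B2,B4}: {B0,B2} ∩ {B0,B2,B4} = {B0,B2}; idom=B2
  B6: preds {B1,B4}: {B0,B1} ∩ {B0,B2,B4} = {B0}; idom=B0

Frontier:
  join B5 pred B2: · stop@B2
  join B5 pred B4: B4 stop@B2
  join B6 pred B1: B1 stop@B0
  join B6 pred B4: B4→B2 stop@B0
  B0 → ∅
  B1 → {B6}
  B2 → {B6}
  B3 → ∅
  B4 → {B5,B6}
  B5 → ∅
  B6 → ∅

φ for q: defs {B0,B3,B4}
  DF⁺ = {B5,B6}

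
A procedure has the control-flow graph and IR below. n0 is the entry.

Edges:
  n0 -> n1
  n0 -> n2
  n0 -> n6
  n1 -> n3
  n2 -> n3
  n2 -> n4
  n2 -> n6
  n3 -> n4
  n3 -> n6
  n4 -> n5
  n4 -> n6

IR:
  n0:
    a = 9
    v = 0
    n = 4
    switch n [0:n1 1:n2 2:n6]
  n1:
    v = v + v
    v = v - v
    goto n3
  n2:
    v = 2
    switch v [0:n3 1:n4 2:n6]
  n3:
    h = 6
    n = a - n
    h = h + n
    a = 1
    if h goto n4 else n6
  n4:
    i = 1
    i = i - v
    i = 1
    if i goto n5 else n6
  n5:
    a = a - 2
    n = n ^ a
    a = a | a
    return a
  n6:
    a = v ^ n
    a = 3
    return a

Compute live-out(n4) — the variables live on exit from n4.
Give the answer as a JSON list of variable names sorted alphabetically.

Block summaries:
  n0: def={a,n,v} ue=∅
  n1: def={v} ue={v}
  n2: def={v} ue=∅
  n3: def={a,h,n} ue={a,n}
  n4: def={i} ue={v}
  n5: def={a,n} ue={a,n}
  n6: def={a} ue={n,v}

Backward fixpoint:
  n0: in=∅ out={a,n,v}
  n1: in={a,n,v} out={a,n,v}
  n2: in={a,n} out={a,n,v}
  n3: in={a,n,v} out={a,n,v}
  n4: in={a,n,v} out={a,n,v}
  n5: in={a,n} out=∅
  n6: in={n,v} out=∅

live-out(n4) = ["a", "n", "v"]

Answer: ["a", "n", "v"]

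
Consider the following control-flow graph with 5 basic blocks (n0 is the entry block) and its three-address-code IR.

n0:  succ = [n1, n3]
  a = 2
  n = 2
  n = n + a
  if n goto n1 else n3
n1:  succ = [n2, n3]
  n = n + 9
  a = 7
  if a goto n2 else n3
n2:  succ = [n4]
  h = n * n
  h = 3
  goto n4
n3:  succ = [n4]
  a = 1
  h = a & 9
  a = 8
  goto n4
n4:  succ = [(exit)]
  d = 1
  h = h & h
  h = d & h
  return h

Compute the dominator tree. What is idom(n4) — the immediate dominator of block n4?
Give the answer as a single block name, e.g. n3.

idom tree: n1←n0 n2←n1 n3←n0 n4←n0
Dom at joins:
  n3: preds {n0,n1}: {n0} ∩ {n0,n1} = {n0}; idom=n0
  n4: preds {n2,n3}: {n0,n1,n2} ∩ {n0,n3} = {n0}; idom=n0

idom(n4) = n0

Answer: n0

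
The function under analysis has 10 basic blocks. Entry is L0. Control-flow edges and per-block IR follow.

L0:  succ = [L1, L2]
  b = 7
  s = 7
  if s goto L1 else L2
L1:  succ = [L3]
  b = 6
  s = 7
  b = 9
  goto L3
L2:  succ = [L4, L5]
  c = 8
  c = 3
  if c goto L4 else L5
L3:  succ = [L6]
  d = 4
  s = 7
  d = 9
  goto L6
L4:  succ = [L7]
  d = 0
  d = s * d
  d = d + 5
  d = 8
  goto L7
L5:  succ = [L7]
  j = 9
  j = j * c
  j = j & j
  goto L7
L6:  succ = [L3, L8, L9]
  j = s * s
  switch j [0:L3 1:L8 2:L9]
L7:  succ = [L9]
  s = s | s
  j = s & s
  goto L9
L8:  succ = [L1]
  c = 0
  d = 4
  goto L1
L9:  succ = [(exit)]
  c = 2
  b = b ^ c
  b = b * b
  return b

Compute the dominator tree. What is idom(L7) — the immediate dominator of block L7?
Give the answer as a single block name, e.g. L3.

idom tree: L1←L0 L2←L0 L3←L1 L4←L2 L5←L2 L6←L3 L7←L2 L8←L6 L9←L0
Dom∩ at merges:
  L1: preds {L0,L8}: {L0} ∩ {L0,L1,L3,L6,L8} = {L0}; idom=L0
  L3: preds {L1,L6}: {L0,L1} ∩ {L0,L1,L3,L6} = {L0,L1}; idom=L1
  L7: preds {L4,L5}: {L0,L2,L4} ∩ {L0,L2,L5} = {L0,L2}; idom=L2
  L9: preds {L6,L7}: {L0,L1,L3,L6} ∩ {L0,L2,L7} = {L0}; idom=L0

idom(L7) = L2

Answer: L2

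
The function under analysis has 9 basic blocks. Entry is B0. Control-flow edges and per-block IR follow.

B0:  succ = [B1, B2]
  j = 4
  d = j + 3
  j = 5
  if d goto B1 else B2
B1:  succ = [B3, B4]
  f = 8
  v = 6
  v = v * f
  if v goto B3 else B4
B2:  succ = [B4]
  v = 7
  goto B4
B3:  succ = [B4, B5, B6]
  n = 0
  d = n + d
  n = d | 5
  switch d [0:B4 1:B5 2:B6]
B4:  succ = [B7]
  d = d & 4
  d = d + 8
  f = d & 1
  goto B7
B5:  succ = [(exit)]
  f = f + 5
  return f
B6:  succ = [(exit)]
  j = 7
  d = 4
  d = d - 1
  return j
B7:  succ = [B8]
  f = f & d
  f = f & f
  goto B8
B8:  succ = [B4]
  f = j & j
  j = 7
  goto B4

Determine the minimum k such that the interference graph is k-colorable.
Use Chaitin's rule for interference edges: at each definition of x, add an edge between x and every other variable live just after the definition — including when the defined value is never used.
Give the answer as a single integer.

Answer: 4

Working:
Per-block:
  B0: def={d,j} ue=∅
  B1: def={f,v} ue=∅
  B2: def={v} ue=∅
  B3: def={d,n} ue={d}
  B4: def={d,f} ue={d}
  B5: def={f} ue={f}
  B6: def={d,j} ue=∅
  B7: def={f} ue={d,f}
  B8: def={f,j} ue={j}

Backward fixpoint:
  B0: in=∅ out={d,j}
  B1: in={d,j} out={d,f,j}
  B2: in={d,j} out={d,j}
  B3: in={d,f,j} out={d,f,j}
  B4: in={d,j} out={d,f,j}
  B5: in={f} out=∅
  B6: in=∅ out=∅
  B7: in={d,f,j} out={d,j}
  B8: in={d,j} out={d,j}

Interference:
  d↔{f,j,n,v}
  f↔{d,j,n,v}
  j↔{d,f,n,v}
  n↔{d,f,j}
  v↔{d,f,j}

Chromatic number:
  {d,f,j,n} pairwise interfere (4-clique) ⇒ χ ≥ 4
  assign d→R0 f→R1 j→R2 n→R3 v→R3 — no edge inside a register ⇒ χ ≤ 4
  χ = 4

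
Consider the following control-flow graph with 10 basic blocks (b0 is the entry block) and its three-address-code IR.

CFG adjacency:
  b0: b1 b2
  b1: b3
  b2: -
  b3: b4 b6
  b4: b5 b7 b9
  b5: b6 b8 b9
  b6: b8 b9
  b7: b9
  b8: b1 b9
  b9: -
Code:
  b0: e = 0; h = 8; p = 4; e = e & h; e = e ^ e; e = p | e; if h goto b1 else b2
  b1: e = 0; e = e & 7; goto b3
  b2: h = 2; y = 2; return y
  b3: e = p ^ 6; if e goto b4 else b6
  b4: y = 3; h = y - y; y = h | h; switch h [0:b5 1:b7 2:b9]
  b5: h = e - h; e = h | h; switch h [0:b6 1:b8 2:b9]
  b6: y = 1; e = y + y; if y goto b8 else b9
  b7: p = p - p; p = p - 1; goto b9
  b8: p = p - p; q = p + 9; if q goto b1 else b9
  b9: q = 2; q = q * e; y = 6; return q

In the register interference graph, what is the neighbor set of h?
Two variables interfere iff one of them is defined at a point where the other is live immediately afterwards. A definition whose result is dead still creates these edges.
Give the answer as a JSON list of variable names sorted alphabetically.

Per-block:
  b0 def {e,h,p} use ∅
  b1 def {e} use ∅
  b2 def {h,y} use ∅
  b3 def {e} use {p}
  b4 def {h,y} use ∅
  b5 def {e,h} use {e,h}
  b6 def {e,y} use ∅
  b7 def {p} use {p}
  b8 def {p,q} use {p}
  b9 def {q,y} use {e}

Backward fixpoint:
  b0 li=∅ lo={p}
  b1 li={p} lo={p}
  b2 li=∅ lo=∅
  b3 li={p} lo={e,p}
  b4 li={e,p} lo={e,h,p}
  b5 li={e,h,p} lo={e,p}
  b6 li={p} lo={e,p}
  b7 li={e,p} lo={e}
  b8 li={e,p} lo={e,p}
  b9 li={e} lo=∅

Interference:
  e: {h,p,q,y}
  h: {e,p,y}
  p: {e,h,q,y}
  q: {e,p,y}
  y: {e,h,p,q}

N(h) = ["e", "p", "y"]

Answer: ["e", "p", "y"]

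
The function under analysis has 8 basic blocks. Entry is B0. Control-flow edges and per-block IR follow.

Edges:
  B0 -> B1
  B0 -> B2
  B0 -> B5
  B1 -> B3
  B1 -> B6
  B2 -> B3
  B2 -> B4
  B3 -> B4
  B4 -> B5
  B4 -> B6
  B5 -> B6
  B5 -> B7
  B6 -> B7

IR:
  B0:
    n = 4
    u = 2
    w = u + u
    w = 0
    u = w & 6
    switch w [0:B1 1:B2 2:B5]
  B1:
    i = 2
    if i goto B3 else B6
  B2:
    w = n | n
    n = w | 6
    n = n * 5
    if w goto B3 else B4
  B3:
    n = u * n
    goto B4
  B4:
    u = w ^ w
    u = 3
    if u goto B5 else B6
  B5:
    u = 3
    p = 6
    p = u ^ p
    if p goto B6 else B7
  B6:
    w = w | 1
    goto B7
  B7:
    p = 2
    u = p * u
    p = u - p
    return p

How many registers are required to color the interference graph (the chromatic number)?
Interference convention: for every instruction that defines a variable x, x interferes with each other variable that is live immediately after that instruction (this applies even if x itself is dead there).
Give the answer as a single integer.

Answer: 4

Derivation:
Per-block:
  B0: {n,u,w} / ∅
  B1: {i} / ∅
  B2: {n,w} / {n}
  B3: {n} / {n,u}
  B4: {u} / {w}
  B5: {p,u} / ∅
  B6: {w} / {w}
  B7: {p,u} / {u}

Backward fixpoint:
  B0 li=∅ lo={n,u,w}
  B1 li={n,u,w} lo={n,u,w}
  B2 li={n,u} lo={n,u,w}
  B3 li={n,u,w} lo={w}
  B4 li={w} lo={u,w}
  B5 li={w} lo={u,w}
  B6 li={u,w} lo={u}
  B7 li={u} lo=∅

Interfere edges:
  i↔{n,u,w}
  n↔{i,u,w}
  p↔{u,w}
  u↔{i,n,p,w}
  w↔{i,n,p,u}

Colouring:
  clique {i,n,u,w} ⇒ need ≥ 4
  4-colouring: r0={u}  r1={w}  r2={i,p}  r3={n}
  χ = 4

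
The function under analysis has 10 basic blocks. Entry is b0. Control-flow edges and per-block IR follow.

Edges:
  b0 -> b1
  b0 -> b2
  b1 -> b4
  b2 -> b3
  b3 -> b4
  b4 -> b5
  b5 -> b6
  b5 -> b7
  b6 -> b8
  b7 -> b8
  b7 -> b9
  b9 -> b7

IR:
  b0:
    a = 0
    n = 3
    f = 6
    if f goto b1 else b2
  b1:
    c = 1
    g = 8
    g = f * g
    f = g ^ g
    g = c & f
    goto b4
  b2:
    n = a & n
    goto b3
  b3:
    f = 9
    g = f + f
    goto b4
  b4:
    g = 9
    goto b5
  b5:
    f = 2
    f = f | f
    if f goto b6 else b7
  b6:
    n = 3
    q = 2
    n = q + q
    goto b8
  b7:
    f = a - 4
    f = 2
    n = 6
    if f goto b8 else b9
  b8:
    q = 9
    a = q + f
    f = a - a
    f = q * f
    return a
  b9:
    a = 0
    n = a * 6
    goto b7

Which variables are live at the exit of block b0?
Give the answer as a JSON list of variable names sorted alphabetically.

Block summaries:
  b0: {a,f,n} / ∅
  b1: {c,f,g} / {f}
  b2: {n} / {a,n}
  b3: {f,g} / ∅
  b4: {g} / ∅
  b5: {f} / ∅
  b6: {n,q} / ∅
  b7: {f,n} / {a}
  b8: {a,f,q} / {f}
  b9: {a,n} / ∅

Liveness:
  live b0: ∅→{a,f,n}
  live b1: {a,f}→{a}
  live b2: {a,n}→{a}
  live b3: {a}→{a}
  live b4: {a}→{a}
  live b5: {a}→{a,f}
  live b6: {f}→{f}
  live b7: {a}→{f}
  live b8: {f}→∅
  live b9: ∅→{a}

live-out(b0) = ["a", "f", "n"]

Answer: ["a", "f", "n"]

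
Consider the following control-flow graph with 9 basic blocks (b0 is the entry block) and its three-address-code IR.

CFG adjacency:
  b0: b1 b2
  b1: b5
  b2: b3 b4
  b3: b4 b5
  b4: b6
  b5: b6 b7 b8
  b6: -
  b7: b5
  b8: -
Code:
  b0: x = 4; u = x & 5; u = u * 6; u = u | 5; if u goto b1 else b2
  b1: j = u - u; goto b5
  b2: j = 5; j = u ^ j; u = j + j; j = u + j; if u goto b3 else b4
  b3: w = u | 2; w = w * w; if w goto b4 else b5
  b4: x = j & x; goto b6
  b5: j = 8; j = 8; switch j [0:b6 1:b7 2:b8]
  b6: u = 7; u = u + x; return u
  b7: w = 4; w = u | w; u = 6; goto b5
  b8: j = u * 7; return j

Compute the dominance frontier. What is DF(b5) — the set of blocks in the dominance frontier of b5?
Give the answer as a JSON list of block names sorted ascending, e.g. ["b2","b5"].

Answer: ["b5", "b6"]

Working:
idom tree: b1←b0 b2←b0 b3←b2 b4←b2 b5←b0 b6←b0 b7←b5 b8←b5
Join-block Dom:
  b4: preds {b2,b3}: {b0,b2} ∩ {b0,b2,b3} = {b0,b2}; idom=b2
  b5: preds {b1,b3,b7}: {b0,b1} ∩ {b0,b2,b3} ∩ {b0,b5,b7} = {b0}; idom=b0
  b6: preds {b4,b5}: {b0,b2,b4} ∩ {b0,b5} = {b0}; idom=b0

DF derivation:
  join b4 pred b2: · stop@b2
  join b4 pred b3: b3 stop@b2
  join b5 pred b1: b1 stop@b0
  join b5 pred b3: b3→b2 stop@b0
  join b5 pred b7: b7→b5 stop@b0
  join b6 pred b4: b4→b2 stop@b0
  join b6 pred b5: b5 stop@b0
  b0 → ∅
  b1 → {b5}
  b2 → {b5,b6}
  b3 → {b4,b5}
  b4 → {b6}
  b5 → {b5,b6}
  b6 → ∅
  b7 → {b5}
  b8 → ∅

DF(b5) = ["b5", "b6"]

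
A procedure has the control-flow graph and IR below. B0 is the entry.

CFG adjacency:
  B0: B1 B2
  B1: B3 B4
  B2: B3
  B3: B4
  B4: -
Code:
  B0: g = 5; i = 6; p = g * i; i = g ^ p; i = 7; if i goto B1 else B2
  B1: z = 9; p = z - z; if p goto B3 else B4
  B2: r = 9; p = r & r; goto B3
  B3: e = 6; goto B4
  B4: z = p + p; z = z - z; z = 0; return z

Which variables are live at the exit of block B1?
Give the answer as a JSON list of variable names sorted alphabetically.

Per-block:
  B0: {g,i,p} / ∅
  B1: {p,z} / ∅
  B2: {p,r} / ∅
  B3: {e} / ∅
  B4: {z} / {p}

Live sets:
  B0 li=∅ lo=∅
  B1 li=∅ lo={p}
  B2 li=∅ lo={p}
  B3 li={p} lo={p}
  B4 li={p} lo=∅

live-out(B1) = ["p"]

Answer: ["p"]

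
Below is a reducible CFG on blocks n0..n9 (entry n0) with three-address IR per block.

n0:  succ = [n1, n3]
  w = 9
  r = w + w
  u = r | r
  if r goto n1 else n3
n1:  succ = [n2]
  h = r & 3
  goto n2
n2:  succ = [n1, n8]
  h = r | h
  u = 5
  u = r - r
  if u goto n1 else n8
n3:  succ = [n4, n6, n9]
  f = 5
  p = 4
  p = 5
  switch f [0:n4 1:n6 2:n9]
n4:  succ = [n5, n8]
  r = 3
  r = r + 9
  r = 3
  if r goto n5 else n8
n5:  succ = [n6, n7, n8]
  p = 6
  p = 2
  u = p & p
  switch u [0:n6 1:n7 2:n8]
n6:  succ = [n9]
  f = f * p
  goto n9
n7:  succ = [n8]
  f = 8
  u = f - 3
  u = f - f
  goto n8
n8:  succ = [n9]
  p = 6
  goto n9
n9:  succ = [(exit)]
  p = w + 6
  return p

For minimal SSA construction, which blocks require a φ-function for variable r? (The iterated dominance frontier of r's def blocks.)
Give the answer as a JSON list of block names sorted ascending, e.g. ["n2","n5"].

idom tree: n1←n0 n2←n1 n3←n0 n4←n3 n5←n4 n6←n3 n7←n5 n8←n0 n9←n0
Dom∩ at merges:
  n1: preds {n0,n2}: {n0} ∩ {n0,n1,n2} = {n0}; idom=n0
  n6: preds {n3,n5}: {n0,n3} ∩ {n0,n3,n4,n5} = {n0,n3}; idom=n3
  n8: preds {n2,n4,n5,n7}: {n0,n1,n2} ∩ {n0,n3,n4} ∩ {n0,n3,n4,n5} ∩ {n0,n3,n4,n5,n7} = {n0}; idom=n0
  n9: preds {n3,n6,n8}: {n0,n3} ∩ {n0,n3,n6} ∩ {n0,n8} = {n0}; idom=n0

DF walk-up:
  join n1 pred n0: · stop@n0
  join n1 pred n2: n2→n1 stop@n0
  join n6 pred n3: · stop@n3
  join n6 pred n5: n5→n4 stop@n3
  join n8 pred n2: n2→n1 stop@n0
  join n8 pred n4: n4→n3 stop@n0
  join n8 pred n5: n5→n4→n3 stop@n0
  join n8 pred n7: n7→n5→n4→n3 stop@n0
  join n9 pred n3: n3 stop@n0
  join n9 pred n6: n6→n3 stop@n0
  join n9 pred n8: n8 stop@n0
  n0 → ∅
  n1 → {n1,n8}
  n2 → {n1,n8}
  n3 → {n8,n9}
  n4 → {n6,n8}
  n5 → {n6,n8}
  n6 → {n9}
  n7 → {n8}
  n8 → {n9}
  n9 → ∅

φ for r: defs {n0,n4}
  DF⁺ = {n6,n8,n9}

Answer: ["n6", "n8", "n9"]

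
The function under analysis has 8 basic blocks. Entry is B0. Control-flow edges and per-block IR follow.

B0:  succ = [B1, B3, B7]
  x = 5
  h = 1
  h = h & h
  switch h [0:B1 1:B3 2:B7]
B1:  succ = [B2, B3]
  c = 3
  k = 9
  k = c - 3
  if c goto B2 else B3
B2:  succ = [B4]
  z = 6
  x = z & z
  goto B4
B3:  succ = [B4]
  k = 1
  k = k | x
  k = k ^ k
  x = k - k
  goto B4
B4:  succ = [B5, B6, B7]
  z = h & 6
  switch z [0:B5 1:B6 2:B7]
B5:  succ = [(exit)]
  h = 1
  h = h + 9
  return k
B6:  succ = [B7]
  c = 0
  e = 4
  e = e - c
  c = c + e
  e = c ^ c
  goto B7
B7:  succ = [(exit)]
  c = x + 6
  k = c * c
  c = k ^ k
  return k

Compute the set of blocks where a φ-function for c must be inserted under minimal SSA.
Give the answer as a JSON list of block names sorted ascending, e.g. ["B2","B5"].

idom tree: B1←B0 B2←B1 B3←B0 B4←B0 B5←B4 B6←B4 B7←B0
Join-block Dom:
  B3: preds {B0,B1}: {B0} ∩ {B0,B1} = {B0}; idom=B0
  B4: preds {B2,B3}: {B0,B1,B2} ∩ {B0,B3} = {B0}; idom=B0
  B7: preds {B0,B4,B6}: {B0} ∩ {B0,B4} ∩ {B0,B4,B6} = {B0}; idom=B0

Frontier:
  B3←B0: walk · to B0
  B3←B1: walk B1 to B0
  B4←B2: walk B2→B1 to B0
  B4←B3: walk B3 to B0
  B7←B0: walk · to B0
  B7←B4: walk B4 to B0
  B7←B6: walk B6→B4 to B0
  B0: DF=∅
  B1: DF={B3,B4}
  B2: DF={B4}
  B3: DF={B4}
  B4: DF={B7}
  B5: DF=∅
  B6: DF={B7}
  B7: DF=∅

φ for c: defs {B1,B6,B7}
  DF⁺ = {B3,B4,B7}

Answer: ["B3", "B4", "B7"]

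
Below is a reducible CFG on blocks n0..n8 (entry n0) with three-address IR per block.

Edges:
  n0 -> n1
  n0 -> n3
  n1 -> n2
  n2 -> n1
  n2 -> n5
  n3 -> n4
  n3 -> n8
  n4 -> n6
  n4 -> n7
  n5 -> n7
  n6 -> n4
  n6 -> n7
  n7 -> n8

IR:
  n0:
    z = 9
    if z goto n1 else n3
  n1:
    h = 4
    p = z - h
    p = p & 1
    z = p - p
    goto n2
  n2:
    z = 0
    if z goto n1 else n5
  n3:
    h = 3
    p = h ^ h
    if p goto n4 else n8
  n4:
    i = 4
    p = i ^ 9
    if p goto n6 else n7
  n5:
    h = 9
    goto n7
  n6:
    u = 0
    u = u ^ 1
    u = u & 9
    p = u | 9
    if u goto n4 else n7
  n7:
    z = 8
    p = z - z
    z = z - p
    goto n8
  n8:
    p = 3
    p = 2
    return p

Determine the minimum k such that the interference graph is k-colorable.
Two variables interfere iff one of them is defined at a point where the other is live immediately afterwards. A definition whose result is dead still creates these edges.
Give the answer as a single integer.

Answer: 2

Derivation:
Block summaries:
  n0: def={z} ue=∅
  n1: def={h,p,z} ue={z}
  n2: def={z} ue=∅
  n3: def={h,p} ue=∅
  n4: def={i,p} ue=∅
  n5: def={h} ue=∅
  n6: def={p,u} ue=∅
  n7: def={p,z} ue=∅
  n8: def={p} ue=∅

Liveness:
  live n0: ∅→{z}
  live n1: {z}→∅
  live n2: ∅→{z}
  live n3: ∅→∅
  live n4: ∅→∅
  live n5: ∅→∅
  live n6: ∅→∅
  live n7: ∅→∅
  live n8: ∅→∅

Interfere edges:
  h — {z}
  i — ∅
  p — {u,z}
  u — {p}
  z — {h,p}

Registers:
  {h,z} pairwise interfere (2-clique) ⇒ χ ≥ 2
  2-colouring: R0={h,i,p}  R1={u,z}
  χ = 2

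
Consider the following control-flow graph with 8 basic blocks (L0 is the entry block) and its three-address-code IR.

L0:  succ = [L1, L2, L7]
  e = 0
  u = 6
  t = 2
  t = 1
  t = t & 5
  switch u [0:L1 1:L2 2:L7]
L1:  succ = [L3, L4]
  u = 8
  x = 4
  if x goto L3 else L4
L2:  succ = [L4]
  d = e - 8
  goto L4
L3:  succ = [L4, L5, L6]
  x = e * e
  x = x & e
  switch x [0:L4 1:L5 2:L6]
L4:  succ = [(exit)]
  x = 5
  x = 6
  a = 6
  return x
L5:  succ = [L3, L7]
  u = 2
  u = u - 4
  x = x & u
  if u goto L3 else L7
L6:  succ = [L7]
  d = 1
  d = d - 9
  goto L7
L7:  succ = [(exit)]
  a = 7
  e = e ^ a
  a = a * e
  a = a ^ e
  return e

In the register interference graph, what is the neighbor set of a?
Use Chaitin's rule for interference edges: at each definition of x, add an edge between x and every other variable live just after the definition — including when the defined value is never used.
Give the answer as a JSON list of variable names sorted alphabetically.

Answer: ["e", "x"]

Analysis:
def/use:
  L0: def={e,t,u} ue=∅
  L1: def={u,x} ue=∅
  L2: def={d} ue={e}
  L3: def={x} ue={e}
  L4: def={a,x} ue=∅
  L5: def={u,x} ue={x}
  L6: def={d} ue=∅
  L7: def={a,e} ue={e}

Liveness:
  L0 li=∅ lo={e}
  L1 li={e} lo={e}
  L2 li={e} lo=∅
  L3 li={e} lo={e,x}
  L4 li=∅ lo=∅
  L5 li={e,x} lo={e}
  L6 li={e} lo={e}
  L7 li={e} lo=∅

Interference:
  a: {e,x}
  d: {e}
  e: {a,d,t,u,x}
  t: {e,u}
  u: {e,t,x}
  x: {a,e,u}

N(a) = ["e", "x"]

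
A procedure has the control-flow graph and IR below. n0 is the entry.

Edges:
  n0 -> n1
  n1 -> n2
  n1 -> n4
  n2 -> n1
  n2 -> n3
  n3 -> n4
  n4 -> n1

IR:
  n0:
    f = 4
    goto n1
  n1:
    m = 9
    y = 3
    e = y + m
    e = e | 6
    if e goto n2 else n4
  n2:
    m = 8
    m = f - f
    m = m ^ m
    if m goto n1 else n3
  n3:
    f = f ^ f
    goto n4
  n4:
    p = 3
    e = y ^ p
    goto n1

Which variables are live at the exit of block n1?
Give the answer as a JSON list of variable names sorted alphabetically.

Answer: ["f", "y"]

Analysis:
def/use:
  n0 def {f} use ∅
  n1 def {e,m,y} use ∅
  n2 def {m} use {f}
  n3 def {f} use {f}
  n4 def {e,p} use {y}

Live sets:
  n0: in=∅ out={f}
  n1: in={f} out={f,y}
  n2: in={f,y} out={f,y}
  n3: in={f,y} out={f,y}
  n4: in={f,y} out={f}

live-out(n1) = ["f", "y"]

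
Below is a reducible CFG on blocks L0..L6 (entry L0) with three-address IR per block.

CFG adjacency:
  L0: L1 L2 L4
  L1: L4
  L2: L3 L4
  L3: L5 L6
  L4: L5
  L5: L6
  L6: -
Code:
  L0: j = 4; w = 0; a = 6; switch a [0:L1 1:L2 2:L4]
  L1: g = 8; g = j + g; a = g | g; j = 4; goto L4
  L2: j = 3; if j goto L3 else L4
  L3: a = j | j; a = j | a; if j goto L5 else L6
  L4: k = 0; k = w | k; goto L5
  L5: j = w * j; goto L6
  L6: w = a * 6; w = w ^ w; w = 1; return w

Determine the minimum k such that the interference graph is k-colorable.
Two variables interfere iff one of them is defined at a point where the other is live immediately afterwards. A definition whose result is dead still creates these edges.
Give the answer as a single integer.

Answer: 4

Working:
def/use:
  L0 def {a,j,w} use ∅
  L1 def {a,g,j} use {j}
  L2 def {j} use ∅
  L3 def {a} use {j}
  L4 def {k} use {w}
  L5 def {j} use {j,w}
  L6 def {w} use {a}

Live sets:
  live L0: ∅→{a,j,w}
  live L1: {j,w}→{a,j,w}
  live L2: {a,w}→{a,j,w}
  live L3: {j,w}→{a,j,w}
  live L4: {a,j,w}→{a,j,w}
  live L5: {a,j,w}→{a}
  live L6: {a}→∅

Conflict graph:
  a — {j,k,w}
  g — {j,w}
  j — {a,g,k,w}
  k — {a,j,w}
  w — {a,g,j,k}

Registers:
  clique {a,j,k,w} ⇒ need ≥ 4
  assign a→R2 g→R2 j→R0 k→R3 w→R1 — no edge inside a register ⇒ χ ≤ 4
  χ = 4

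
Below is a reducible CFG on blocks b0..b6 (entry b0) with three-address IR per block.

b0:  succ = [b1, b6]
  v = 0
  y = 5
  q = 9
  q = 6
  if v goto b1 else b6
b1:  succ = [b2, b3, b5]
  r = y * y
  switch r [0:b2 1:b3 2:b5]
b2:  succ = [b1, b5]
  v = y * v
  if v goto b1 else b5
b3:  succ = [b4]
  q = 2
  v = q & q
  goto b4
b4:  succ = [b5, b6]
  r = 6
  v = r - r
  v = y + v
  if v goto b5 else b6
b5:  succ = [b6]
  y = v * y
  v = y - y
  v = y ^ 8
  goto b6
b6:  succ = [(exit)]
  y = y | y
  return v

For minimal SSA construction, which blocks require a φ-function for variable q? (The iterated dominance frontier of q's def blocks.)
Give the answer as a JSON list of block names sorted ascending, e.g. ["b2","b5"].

idom tree: b1←b0 b2←b1 b3←b1 b4←b3 b5←b1 b6←b0
Dom∩ at merges:
  b1: preds {b0,b2}: {b0} ∩ {b0,b1,b2} = {b0}; idom=b0
  b5: preds {b1,b2,b4}: {b0,b1} ∩ {b0,b1,b2} ∩ {b0,b1,b3,b4} = {b0,b1}; idom=b1
  b6: preds {b0,b4,b5}: {b0} ∩ {b0,b1,b3,b4} ∩ {b0,b1,b5} = {b0}; idom=b0

DF derivation:
  join b1 pred b0: · stop@b0
  join b1 pred b2: b2→b1 stop@b0
  join b5 pred b1: · stop@b1
  join b5 pred b2: b2 stop@b1
  join b5 pred b4: b4→b3 stop@b1
  join b6 pred b0: · stop@b0
  join b6 pred b4: b4→b3→b1 stop@b0
  join b6 pred b5: b5→b1 stop@b0
  b0: DF=∅
  b1: DF={b1,b6}
  b2: DF={b1,b5}
  b3: DF={b5,b6}
  b4: DF={b5,b6}
  b5: DF={b6}
  b6: DF=∅

φ for q: defs {b0,b3}
  DF⁺ = {b5,b6}

Answer: ["b5", "b6"]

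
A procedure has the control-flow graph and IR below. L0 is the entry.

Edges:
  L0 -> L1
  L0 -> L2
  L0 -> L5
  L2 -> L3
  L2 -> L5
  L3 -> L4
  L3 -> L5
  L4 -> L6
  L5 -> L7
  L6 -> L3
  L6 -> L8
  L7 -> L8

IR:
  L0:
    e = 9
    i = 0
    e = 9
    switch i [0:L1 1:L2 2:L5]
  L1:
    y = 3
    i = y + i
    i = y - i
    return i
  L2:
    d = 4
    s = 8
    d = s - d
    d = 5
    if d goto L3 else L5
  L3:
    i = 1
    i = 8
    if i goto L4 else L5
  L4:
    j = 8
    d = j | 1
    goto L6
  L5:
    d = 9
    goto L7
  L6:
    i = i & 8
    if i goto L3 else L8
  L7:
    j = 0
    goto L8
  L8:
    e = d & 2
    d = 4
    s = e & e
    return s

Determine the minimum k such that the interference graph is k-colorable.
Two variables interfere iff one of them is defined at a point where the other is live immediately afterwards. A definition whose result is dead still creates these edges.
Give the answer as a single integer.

Answer: 3

Derivation:
Per-block:
  L0: {e,i} / ∅
  L1: {i,y} / {i}
  L2: {d,s} / ∅
  L3: {i} / ∅
  L4: {d,j} / ∅
  L5: {d} / ∅
  L6: {i} / {i}
  L7: {j} / ∅
  L8: {d,e,s} / {d}

Liveness:
  L0: in=∅ out={i}
  L1: in={i} out=∅
  L2: in=∅ out=∅
  L3: in=∅ out={i}
  L4: in={i} out={d,i}
  L5: in=∅ out={d}
  L6: in={d,i} out={d}
  L7: in={d} out={d}
  L8: in={d} out=∅

Interfere edges:
  d: {e,i,j,s}
  e: {d,i}
  i: {d,e,j,y}
  j: {d,i}
  s: {d}
  y: {i}

Colouring:
  lower bound: {d,e,i} mutually conflict ⇒ χ ≥ 3
  assign d→r0 e→r2 i→r1 j→r2 s→r1 y→r0 — no edge inside a register ⇒ χ ≤ 3
  χ = 3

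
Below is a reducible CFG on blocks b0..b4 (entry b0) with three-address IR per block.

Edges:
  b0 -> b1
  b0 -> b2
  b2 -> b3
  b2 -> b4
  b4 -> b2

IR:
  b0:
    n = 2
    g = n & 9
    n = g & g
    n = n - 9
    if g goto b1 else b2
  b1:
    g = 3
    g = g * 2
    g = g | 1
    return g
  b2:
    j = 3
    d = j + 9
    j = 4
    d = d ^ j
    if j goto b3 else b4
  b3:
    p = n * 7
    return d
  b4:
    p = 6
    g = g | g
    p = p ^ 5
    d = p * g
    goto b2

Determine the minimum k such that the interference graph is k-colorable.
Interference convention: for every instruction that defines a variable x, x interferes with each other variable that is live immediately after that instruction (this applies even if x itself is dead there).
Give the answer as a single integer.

Answer: 4

Analysis:
Per-block:
  b0: {g,n} / ∅
  b1: {g} / ∅
  b2: {d,j} / ∅
  b3: {p} / {d,n}
  b4: {d,g,p} / {g}

Backward fixpoint:
  live b0: ∅→{g,n}
  live b1: ∅→∅
  live b2: {g,n}→{d,g,n}
  live b3: {d,n}→∅
  live b4: {g,n}→{g,n}

Interference:
  d↔{g,j,n,p}
  g↔{d,j,n,p}
  j↔{d,g,n}
  n↔{d,g,j,p}
  p↔{d,g,n}

Chromatic number:
  lower bound: {d,g,j,n} mutually conflict ⇒ χ ≥ 4
  assign d→c0 g→c1 j→c3 n→c2 p→c3 — no edge inside a register ⇒ χ ≤ 4
  χ = 4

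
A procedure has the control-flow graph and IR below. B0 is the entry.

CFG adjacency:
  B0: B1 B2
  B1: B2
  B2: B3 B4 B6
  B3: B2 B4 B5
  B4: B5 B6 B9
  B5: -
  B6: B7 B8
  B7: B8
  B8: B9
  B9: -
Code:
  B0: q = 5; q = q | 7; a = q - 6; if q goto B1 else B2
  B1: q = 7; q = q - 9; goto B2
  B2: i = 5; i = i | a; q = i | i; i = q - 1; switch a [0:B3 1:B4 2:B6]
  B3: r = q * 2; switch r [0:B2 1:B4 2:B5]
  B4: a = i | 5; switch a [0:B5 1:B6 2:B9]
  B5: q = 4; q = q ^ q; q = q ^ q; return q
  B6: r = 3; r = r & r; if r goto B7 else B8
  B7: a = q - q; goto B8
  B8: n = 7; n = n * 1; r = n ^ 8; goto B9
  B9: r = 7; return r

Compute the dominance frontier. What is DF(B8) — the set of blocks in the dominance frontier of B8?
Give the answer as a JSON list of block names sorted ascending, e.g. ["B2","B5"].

idom tree: B1←B0 B2←B0 B3←B2 B4←B2 B5←B2 B6←B2 B7←B6 B8←B6 B9←B2
Dom at joins:
  B2: preds {B0,B1,B3}: {B0} ∩ {B0,B1} ∩ {B0,B2,B3} = {B0}; idom=B0
  B4: preds {B2,B3}: {B0,B2} ∩ {B0,B2,B3} = {B0,B2}; idom=B2
  B5: preds {B3,B4}: {B0,B2,B3} ∩ {B0,B2,B4} = {B0,B2}; idom=B2
  B6: preds {B2,B4}: {B0,B2} ∩ {B0,B2,B4} = {B0,B2}; idom=B2
  B8: preds {B6,B7}: {B0,B2,B6} ∩ {B0,B2,B6,B7} = {B0,B2,B6}; idom=B6
  B9: preds {B4,B8}: {B0,B2,B4} ∩ {B0,B2,B6,B8} = {B0,B2}; idom=B2

DF walk-up:
  join B2 pred B0: · stop@B0
  join B2 pred B1: B1 stop@B0
  join B2 pred B3: B3→B2 stop@B0
  join B4 pred B2: · stop@B2
  join B4 pred B3: B3 stop@B2
  join B5 pred B3: B3 stop@B2
  join B5 pred B4: B4 stop@B2
  join B6 pred B2: · stop@B2
  join B6 pred B4: B4 stop@B2
  join B8 pred B6: · stop@B6
  join B8 pred B7: B7 stop@B6
  join B9 pred B4: B4 stop@B2
  join B9 pred B8: B8→B6 stop@B2
  B0 → ∅
  B1 → {B2}
  B2 → {B2}
  B3 → {B2,B4,B5}
  B4 → {B5,B6,B9}
  B5 → ∅
  B6 → {B9}
  B7 → {B8}
  B8 → {B9}
  B9 → ∅

DF(B8) = ["B9"]

Answer: ["B9"]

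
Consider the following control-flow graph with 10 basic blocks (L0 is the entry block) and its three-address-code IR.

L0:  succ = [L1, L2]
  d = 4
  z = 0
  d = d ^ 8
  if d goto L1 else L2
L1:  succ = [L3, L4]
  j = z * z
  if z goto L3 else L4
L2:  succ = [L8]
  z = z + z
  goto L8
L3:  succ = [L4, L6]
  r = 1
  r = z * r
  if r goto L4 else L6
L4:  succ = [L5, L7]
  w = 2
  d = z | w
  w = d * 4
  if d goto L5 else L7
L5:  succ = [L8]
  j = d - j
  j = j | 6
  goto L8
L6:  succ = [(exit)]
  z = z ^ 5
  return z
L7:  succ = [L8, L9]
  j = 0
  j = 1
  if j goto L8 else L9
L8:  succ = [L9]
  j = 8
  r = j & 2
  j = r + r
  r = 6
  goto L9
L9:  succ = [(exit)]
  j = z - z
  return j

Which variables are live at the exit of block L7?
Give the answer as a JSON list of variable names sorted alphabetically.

def/use:
  L0 def {d,z} use ∅
  L1 def {j} use {z}
  L2 def {z} use {z}
  L3 def {r} use {z}
  L4 def {d,w} use {z}
  L5 def {j} use {d,j}
  L6 def {z} use {z}
  L7 def {j} use ∅
  L8 def {j,r} use ∅
  L9 def {j} use {z}

Live sets:
  L0 li=∅ lo={z}
  L1 li={z} lo={j,z}
  L2 li={z} lo={z}
  L3 li={j,z} lo={j,z}
  L4 li={j,z} lo={d,j,z}
  L5 li={d,j,z} lo={z}
  L6 li={z} lo=∅
  L7 li={z} lo={z}
  L8 li={z} lo={z}
  L9 li={z} lo=∅

live-out(L7) = ["z"]

Answer: ["z"]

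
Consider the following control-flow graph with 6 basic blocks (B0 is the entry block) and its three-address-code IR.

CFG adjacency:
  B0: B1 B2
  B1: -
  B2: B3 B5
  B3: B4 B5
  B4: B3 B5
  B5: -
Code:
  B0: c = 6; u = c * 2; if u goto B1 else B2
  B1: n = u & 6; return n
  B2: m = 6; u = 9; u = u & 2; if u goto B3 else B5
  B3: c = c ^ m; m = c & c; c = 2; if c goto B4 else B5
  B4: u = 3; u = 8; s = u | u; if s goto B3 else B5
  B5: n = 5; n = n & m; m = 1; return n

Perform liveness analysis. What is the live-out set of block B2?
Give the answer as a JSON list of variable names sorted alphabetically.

Answer: ["c", "m"]

Derivation:
Block summaries:
  B0 def {c,u} use ∅
  B1 def {n} use {u}
  B2 def {m,u} use ∅
  B3 def {c,m} use {c,m}
  B4 def {s,u} use ∅
  B5 def {m,n} use {m}

Live sets:
  live B0: ∅→{c,u}
  live B1: {u}→∅
  live B2: {c}→{c,m}
  live B3: {c,m}→{c,m}
  live B4: {c,m}→{c,m}
  live B5: {m}→∅

live-out(B2) = ["c", "m"]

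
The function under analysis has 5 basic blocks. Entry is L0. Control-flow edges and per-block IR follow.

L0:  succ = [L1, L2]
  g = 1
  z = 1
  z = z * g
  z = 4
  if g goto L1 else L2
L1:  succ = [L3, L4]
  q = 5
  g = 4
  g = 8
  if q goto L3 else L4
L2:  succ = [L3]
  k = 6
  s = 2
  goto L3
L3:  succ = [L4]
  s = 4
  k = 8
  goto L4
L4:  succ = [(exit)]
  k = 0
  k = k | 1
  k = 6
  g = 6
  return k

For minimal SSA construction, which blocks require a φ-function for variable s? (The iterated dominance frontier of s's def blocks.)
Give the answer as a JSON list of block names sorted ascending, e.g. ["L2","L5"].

idom tree: L1←L0 L2←L0 L3←L0 L4←L0
Dom at joins:
  L3: preds {L1,L2}: {L0,L1} ∩ {L0,L2} = {L0}; idom=L0
  L4: preds {L1,L3}: {L0,L1} ∩ {L0,L3} = {L0}; idom=L0

DF walk-up:
  L3←L1: walk L1 to L0
  L3←L2: walk L2 to L0
  L4←L1: walk L1 to L0
  L4←L3: walk L3 to L0
  L0: DF=∅
  L1: DF={L3,L4}
  L2: DF={L3}
  L3: DF={L4}
  L4: DF=∅

φ for s: defs {L2,L3}
  DF⁺ = {L3,L4}

Answer: ["L3", "L4"]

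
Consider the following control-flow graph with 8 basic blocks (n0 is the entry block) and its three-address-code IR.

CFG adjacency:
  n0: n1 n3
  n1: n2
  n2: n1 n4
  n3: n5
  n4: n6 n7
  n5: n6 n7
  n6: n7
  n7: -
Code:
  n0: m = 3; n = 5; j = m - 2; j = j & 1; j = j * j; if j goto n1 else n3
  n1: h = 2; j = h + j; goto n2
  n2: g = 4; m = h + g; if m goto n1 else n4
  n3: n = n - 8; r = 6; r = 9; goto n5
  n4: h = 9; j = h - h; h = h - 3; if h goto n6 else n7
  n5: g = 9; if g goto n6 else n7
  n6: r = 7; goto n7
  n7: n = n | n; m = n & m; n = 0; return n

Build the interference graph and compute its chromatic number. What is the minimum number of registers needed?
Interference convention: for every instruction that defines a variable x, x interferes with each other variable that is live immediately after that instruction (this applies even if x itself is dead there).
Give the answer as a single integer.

Answer: 5

Derivation:
Block summaries:
  n0: def={j,m,n} ue=∅
  n1: def={h,j} ue={j}
  n2: def={g,m} ue={h}
  n3: def={n,r} ue={n}
  n4: def={h,j} ue=∅
  n5: def={g} ue=∅
  n6: def={r} ue=∅
  n7: def={m,n} ue={m,n}

Live sets:
  n0 li=∅ lo={j,m,n}
  n1 li={j,n} lo={h,j,n}
  n2 li={h,j,n} lo={j,m,n}
  n3 li={m,n} lo={m,n}
  n4 li={m,n} lo={m,n}
  n5 li={m,n} lo={m,n}
  n6 li={m,n} lo={m,n}
  n7 li={m,n} lo=∅

Interfere edges:
  g↔{h,j,m,n}
  h↔{g,j,m,n}
  j↔{g,h,m,n}
  m↔{g,h,j,n,r}
  n↔{g,h,j,m,r}
  r↔{m,n}

Colouring:
  {g,h,j,m,n} pairwise interfere (5-clique) ⇒ χ ≥ 5
  5-colouring: R0={m}  R1={n}  R2={g,r}  R3={h}  R4={j}
  χ = 5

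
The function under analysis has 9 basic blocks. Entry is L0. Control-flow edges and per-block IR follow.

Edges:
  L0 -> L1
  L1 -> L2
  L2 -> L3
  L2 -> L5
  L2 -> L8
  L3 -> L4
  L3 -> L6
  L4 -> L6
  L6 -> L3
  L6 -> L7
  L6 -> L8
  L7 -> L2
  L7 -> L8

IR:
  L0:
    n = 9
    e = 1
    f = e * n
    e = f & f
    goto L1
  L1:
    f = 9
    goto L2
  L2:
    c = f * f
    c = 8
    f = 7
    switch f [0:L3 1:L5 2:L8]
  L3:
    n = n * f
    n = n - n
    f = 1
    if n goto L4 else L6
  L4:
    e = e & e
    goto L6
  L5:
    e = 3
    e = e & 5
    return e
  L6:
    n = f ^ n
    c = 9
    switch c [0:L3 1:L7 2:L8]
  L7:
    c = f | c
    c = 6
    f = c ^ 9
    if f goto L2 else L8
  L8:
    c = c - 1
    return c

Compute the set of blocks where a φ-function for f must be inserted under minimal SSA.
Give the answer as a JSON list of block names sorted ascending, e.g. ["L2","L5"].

idom tree: L1←L0 L2←L1 L3←L2 L4←L3 L5←L2 L6←L3 L7←L6 L8←L2
Join-block Dom:
  L2: preds {L1,L7}: {L0,L1} ∩ {L0,L1,L2,L3,L6,L7} = {L0,L1}; idom=L1
  L3: preds {L2,L6}: {L0,L1,L2} ∩ {L0,L1,L2,L3,L6} = {L0,L1,L2}; idom=L2
  L6: preds {L3,L4}: {L0,L1,L2,L3} ∩ {L0,L1,L2,L3,L4} = {L0,L1,L2,L3}; idom=L3
  L8: preds {L2,L6,L7}: {L0,L1,L2} ∩ {L0,L1,L2,L3,L6} ∩ {L0,L1,L2,L3,L6,L7} = {L0,L1,L2}; idom=L2

Frontier:
  join L2 pred L1: · stop@L1
  join L2 pred L7: L7→L6→L3→L2 stop@L1
  join L3 pred L2: · stop@L2
  join L3 pred L6: L6→L3 stop@L2
  join L6 pred L3: · stop@L3
  join L6 pred L4: L4 stop@L3
  join L8 pred L2: · stop@L2
  join L8 pred L6: L6→L3 stop@L2
  join L8 pred L7: L7→L6→L3 stop@L2
  DF(L0)=∅
  DF(L1)=∅
  DF(L2)={L2}
  DF(L3)={L2,L3,L8}
  DF(L4)={L6}
  DF(L5)=∅
  DF(L6)={L2,L3,L8}
  DF(L7)={L2,L8}
  DF(L8)=∅

φ for f: defs {L0,L1,L2,L3,L7}
  DF⁺ = {L2,L3,L8}

Answer: ["L2", "L3", "L8"]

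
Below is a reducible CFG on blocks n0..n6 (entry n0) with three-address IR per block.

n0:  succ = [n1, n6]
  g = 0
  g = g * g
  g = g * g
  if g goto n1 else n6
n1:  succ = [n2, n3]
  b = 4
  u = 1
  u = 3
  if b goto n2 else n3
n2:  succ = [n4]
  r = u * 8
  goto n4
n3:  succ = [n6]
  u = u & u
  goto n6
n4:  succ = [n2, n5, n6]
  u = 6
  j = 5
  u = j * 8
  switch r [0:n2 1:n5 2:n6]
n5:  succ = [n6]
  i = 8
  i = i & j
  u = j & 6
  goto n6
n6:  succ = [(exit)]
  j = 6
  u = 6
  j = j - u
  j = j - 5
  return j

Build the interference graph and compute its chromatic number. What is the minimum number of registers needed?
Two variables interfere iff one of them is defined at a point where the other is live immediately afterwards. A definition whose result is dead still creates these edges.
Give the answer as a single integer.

Answer: 3

Analysis:
Block summaries:
  n0: def={g} ue=∅
  n1: def={b,u} ue=∅
  n2: def={r} ue={u}
  n3: def={u} ue={u}
  n4: def={j,u} ue={r}
  n5: def={i,u} ue={j}
  n6: def={j,u} ue=∅

Live sets:
  live n0: ∅→∅
  live n1: ∅→{u}
  live n2: {u}→{r}
  live n3: {u}→∅
  live n4: {r}→{j,u}
  live n5: {j}→∅
  live n6: ∅→∅

Interference:
  b: {u}
  g: ∅
  i: {j}
  j: {i,r,u}
  r: {j,u}
  u: {b,j,r}

Registers:
  {j,r,u} pairwise interfere (3-clique) ⇒ χ ≥ 3
  3-colouring: c0={b,g,j}  c1={i,u}  c2={r}
  χ = 3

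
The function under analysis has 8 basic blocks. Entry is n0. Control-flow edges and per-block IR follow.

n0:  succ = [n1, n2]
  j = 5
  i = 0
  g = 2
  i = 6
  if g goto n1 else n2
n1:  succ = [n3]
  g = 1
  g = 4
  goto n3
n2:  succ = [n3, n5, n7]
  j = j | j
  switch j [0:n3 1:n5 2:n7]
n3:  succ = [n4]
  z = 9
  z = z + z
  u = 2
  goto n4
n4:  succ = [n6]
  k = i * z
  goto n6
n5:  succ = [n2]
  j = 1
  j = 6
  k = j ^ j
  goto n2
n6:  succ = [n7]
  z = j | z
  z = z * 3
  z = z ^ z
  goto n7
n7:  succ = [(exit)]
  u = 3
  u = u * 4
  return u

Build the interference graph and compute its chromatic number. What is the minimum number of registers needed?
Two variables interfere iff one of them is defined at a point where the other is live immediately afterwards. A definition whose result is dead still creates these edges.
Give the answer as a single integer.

Answer: 4

Working:
def/use:
  n0: {g,i,j} / ∅
  n1: {g} / ∅
  n2: {j} / {j}
  n3: {u,z} / ∅
  n4: {k} / {i,z}
  n5: {j,k} / ∅
  n6: {z} / {j,z}
  n7: {u} / ∅

Live sets:
  n0: in=∅ out={i,j}
  n1: in={i,j} out={i,j}
  n2: in={i,j} out={i,j}
  n3: in={i,j} out={i,j,z}
  n4: in={i,j,z} out={j,z}
  n5: in={i} out={i,j}
  n6: in={j,z} out=∅
  n7: in=∅ out=∅

Conflict graph:
  g — {i,j}
  i — {g,j,k,u,z}
  j — {g,i,k,u,z}
  k — {i,j,z}
  u — {i,j,z}
  z — {i,j,k,u}

Registers:
  {i,j,k,z} pairwise interfere (4-clique) ⇒ χ ≥ 4
  assign g→r2 i→r0 j→r1 k→r3 u→r3 z→r2 — no edge inside a register ⇒ χ ≤ 4
  χ = 4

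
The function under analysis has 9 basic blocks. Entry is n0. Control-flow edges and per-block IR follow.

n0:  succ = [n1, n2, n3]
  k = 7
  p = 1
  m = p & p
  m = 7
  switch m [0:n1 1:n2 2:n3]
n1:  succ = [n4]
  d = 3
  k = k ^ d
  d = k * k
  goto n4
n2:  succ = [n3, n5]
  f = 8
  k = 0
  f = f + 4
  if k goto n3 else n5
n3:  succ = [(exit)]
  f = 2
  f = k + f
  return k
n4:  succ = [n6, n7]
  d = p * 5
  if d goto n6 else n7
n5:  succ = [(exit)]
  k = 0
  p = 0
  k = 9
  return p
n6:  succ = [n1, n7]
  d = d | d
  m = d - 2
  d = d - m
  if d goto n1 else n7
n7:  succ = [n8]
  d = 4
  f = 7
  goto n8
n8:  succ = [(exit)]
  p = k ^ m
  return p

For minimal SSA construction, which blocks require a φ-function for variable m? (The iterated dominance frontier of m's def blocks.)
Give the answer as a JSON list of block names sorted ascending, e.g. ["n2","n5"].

Answer: ["n1", "n7"]

Working:
idom tree: n1←n0 n2←n0 n3←n0 n4←n1 n5←n2 n6←n4 n7←n4 n8←n7
Dom at joins:
  n1: preds {n0,n6}: {n0} ∩ {n0,n1,n4,n6} = {n0}; idom=n0
  n3: preds {n0,n2}: {n0} ∩ {n0,n2} = {n0}; idom=n0
  n7: preds {n4,n6}: {n0,n1,n4} ∩ {n0,n1,n4,n6} = {n0,n1,n4}; idom=n4

Frontier:
  join n1 pred n0: · stop@n0
  join n1 pred n6: n6→n4→n1 stop@n0
  join n3 pred n0: · stop@n0
  join n3 pred n2: n2 stop@n0
  join n7 pred n4: · stop@n4
  join n7 pred n6: n6 stop@n4
  n0 → ∅
  n1 → {n1}
  n2 → {n3}
  n3 → ∅
  n4 → {n1}
  n5 → ∅
  n6 → {n1,n7}
  n7 → ∅
  n8 → ∅

φ for m: defs {n0,n6}
  DF⁺ = {n1,n7}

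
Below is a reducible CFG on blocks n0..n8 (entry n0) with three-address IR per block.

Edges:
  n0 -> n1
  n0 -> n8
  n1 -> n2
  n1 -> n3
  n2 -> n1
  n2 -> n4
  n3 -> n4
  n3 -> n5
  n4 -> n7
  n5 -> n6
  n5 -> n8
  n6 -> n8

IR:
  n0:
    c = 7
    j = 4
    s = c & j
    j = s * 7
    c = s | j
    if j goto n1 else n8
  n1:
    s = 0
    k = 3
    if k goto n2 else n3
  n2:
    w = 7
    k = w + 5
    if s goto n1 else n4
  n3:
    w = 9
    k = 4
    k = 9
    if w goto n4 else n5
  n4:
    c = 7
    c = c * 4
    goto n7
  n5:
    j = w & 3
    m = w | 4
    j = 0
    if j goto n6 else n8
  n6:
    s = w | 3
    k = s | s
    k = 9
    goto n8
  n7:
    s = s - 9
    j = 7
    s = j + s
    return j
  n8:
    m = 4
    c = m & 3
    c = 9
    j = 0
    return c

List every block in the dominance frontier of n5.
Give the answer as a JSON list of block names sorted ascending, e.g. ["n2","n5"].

Answer: ["n8"]

Analysis:
idom tree: n1←n0 n2←n1 n3←n1 n4←n1 n5←n3 n6←n5 n7←n4 n8←n0
Dom∩ at merges:
  n1: preds {n0,n2}: {n0} ∩ {n0,n1,n2} = {n0}; idom=n0
  n4: preds {n2,n3}: {n0,n1,n2} ∩ {n0,n1,n3} = {n0,n1}; idom=n1
  n8: preds {n0,n5,n6}: {n0} ∩ {n0,n1,n3,n5} ∩ {n0,n1,n3,n5,n6} = {n0}; idom=n0

Frontier:
  n1←n0: walk · to n0
  n1←n2: walk n2→n1 to n0
  n4←n2: walk n2 to n1
  n4←n3: walk n3 to n1
  n8←n0: walk · to n0
  n8←n5: walk n5→n3→n1 to n0
  n8←n6: walk n6→n5→n3→n1 to n0
  n0 → ∅
  n1 → {n1,n8}
  n2 → {n1,n4}
  n3 → {n4,n8}
  n4 → ∅
  n5 → {n8}
  n6 → {n8}
  n7 → ∅
  n8 → ∅

DF(n5) = ["n8"]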